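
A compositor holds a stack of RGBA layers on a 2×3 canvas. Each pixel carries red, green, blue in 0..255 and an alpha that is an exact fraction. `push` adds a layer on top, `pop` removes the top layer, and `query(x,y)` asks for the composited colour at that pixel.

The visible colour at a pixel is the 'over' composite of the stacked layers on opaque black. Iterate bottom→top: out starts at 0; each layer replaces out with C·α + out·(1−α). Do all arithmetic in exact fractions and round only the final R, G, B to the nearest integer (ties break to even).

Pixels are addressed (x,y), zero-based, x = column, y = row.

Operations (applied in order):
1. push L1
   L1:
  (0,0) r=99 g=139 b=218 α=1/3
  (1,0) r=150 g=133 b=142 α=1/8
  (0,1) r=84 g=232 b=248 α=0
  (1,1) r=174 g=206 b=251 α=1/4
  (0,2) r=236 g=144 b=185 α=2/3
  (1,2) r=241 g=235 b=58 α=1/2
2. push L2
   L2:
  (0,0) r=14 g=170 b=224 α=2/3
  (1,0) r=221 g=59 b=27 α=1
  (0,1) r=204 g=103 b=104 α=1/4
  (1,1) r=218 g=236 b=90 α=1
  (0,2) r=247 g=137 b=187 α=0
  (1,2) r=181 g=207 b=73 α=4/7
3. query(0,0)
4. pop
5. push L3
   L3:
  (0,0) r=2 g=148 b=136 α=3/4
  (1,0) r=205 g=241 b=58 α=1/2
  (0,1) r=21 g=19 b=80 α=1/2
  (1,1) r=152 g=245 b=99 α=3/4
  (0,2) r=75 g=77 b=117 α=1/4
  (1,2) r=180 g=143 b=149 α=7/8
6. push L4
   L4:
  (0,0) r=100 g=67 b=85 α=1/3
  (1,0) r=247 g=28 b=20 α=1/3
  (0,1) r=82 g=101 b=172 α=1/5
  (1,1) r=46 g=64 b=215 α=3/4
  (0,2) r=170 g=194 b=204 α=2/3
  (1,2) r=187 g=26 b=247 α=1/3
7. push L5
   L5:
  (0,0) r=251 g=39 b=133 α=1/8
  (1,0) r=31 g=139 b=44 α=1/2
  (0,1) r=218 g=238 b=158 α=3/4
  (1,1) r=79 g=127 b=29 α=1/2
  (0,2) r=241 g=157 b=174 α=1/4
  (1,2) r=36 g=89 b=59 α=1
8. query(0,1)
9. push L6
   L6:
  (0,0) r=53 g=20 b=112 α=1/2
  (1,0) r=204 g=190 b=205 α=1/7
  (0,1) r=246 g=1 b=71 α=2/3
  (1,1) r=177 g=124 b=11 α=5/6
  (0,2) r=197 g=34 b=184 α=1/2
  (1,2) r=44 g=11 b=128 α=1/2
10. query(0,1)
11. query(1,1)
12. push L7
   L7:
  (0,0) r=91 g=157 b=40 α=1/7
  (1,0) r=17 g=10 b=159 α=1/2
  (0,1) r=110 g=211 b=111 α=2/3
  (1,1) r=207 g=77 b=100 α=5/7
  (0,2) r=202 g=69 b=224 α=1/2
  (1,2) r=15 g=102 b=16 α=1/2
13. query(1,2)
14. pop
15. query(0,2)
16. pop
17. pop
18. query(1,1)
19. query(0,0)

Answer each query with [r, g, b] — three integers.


query (0,0) [L1,L2] — begin 0,0,0
+L1 (α=1/3) → [33, 139/3, 218/3]
+L2 (α=2/3) → [61/3, 1159/9, 1562/9]
= [20, 129, 174]

(0,1) stack=L1,L3,L4,L5; from [0,0,0]:
L1 α=0: [0, 0, 0]
L3 α=1/2: [21/2, 19/2, 40]
L4 α=1/5: [124/5, 139/5, 332/5]
L5 α=3/4: [1697/10, 3709/20, 1351/10]
→ [170, 185, 135]

at x=0,y=1 over L1,L3,L4,L5,L6:
L1 α=0: [0, 0, 0]
L3 α=1/2: [21/2, 19/2, 40]
L4 α=1/5: [124/5, 139/5, 332/5]
L5 α=3/4: [1697/10, 3709/20, 1351/10]
L6 α=2/3: [6617/30, 3749/60, 2771/30]
= [221, 62, 92]

at x=1,y=1 over L1,L3,L4,L5,L6:
+L1 (α=1/4) → [87/2, 103/2, 251/4]
+L3 (α=3/4) → [999/8, 1573/8, 1439/16]
+L4 (α=3/4) → [2103/32, 3109/32, 11759/64]
+L5 (α=1/2) → [4631/64, 7173/64, 13615/128]
+L6 (α=5/6) → [61271/384, 46853/384, 6885/256]
= [160, 122, 27]

query (1,2) [L1,L3,L4,L5,L6,L7] — begin 0,0,0
L1 α=1/2: [241/2, 235/2, 29]
L3 α=7/8: [2761/16, 2237/16, 134]
L4 α=1/3: [1419/8, 815/8, 515/3]
L5 α=1: [36, 89, 59]
L6 α=1/2: [40, 50, 187/2]
L7 α=1/2: [55/2, 76, 219/4]
→ [28, 76, 55]

(0,2) stack=L1,L3,L4,L5,L6; from [0,0,0]:
L1 α=2/3: [472/3, 96, 370/3]
L3 α=1/4: [547/4, 365/4, 487/4]
L4 α=2/3: [1907/12, 639/4, 2119/12]
L5 α=1/4: [2871/16, 2545/16, 2815/16]
L6 α=1/2: [6023/32, 3089/32, 5759/32]
→ [188, 97, 180]

query (1,1) [L1,L3,L4] — begin 0,0,0
after L1 α=1/4: [87/2, 103/2, 251/4]
after L3 α=3/4: [999/8, 1573/8, 1439/16]
after L4 α=3/4: [2103/32, 3109/32, 11759/64]
→ [66, 97, 184]

(0,0) stack=L1,L3,L4; from [0,0,0]:
after L1 α=1/3: [33, 139/3, 218/3]
after L3 α=3/4: [39/4, 1471/12, 721/6]
after L4 α=1/3: [239/6, 1873/18, 976/9]
→ [40, 104, 108]


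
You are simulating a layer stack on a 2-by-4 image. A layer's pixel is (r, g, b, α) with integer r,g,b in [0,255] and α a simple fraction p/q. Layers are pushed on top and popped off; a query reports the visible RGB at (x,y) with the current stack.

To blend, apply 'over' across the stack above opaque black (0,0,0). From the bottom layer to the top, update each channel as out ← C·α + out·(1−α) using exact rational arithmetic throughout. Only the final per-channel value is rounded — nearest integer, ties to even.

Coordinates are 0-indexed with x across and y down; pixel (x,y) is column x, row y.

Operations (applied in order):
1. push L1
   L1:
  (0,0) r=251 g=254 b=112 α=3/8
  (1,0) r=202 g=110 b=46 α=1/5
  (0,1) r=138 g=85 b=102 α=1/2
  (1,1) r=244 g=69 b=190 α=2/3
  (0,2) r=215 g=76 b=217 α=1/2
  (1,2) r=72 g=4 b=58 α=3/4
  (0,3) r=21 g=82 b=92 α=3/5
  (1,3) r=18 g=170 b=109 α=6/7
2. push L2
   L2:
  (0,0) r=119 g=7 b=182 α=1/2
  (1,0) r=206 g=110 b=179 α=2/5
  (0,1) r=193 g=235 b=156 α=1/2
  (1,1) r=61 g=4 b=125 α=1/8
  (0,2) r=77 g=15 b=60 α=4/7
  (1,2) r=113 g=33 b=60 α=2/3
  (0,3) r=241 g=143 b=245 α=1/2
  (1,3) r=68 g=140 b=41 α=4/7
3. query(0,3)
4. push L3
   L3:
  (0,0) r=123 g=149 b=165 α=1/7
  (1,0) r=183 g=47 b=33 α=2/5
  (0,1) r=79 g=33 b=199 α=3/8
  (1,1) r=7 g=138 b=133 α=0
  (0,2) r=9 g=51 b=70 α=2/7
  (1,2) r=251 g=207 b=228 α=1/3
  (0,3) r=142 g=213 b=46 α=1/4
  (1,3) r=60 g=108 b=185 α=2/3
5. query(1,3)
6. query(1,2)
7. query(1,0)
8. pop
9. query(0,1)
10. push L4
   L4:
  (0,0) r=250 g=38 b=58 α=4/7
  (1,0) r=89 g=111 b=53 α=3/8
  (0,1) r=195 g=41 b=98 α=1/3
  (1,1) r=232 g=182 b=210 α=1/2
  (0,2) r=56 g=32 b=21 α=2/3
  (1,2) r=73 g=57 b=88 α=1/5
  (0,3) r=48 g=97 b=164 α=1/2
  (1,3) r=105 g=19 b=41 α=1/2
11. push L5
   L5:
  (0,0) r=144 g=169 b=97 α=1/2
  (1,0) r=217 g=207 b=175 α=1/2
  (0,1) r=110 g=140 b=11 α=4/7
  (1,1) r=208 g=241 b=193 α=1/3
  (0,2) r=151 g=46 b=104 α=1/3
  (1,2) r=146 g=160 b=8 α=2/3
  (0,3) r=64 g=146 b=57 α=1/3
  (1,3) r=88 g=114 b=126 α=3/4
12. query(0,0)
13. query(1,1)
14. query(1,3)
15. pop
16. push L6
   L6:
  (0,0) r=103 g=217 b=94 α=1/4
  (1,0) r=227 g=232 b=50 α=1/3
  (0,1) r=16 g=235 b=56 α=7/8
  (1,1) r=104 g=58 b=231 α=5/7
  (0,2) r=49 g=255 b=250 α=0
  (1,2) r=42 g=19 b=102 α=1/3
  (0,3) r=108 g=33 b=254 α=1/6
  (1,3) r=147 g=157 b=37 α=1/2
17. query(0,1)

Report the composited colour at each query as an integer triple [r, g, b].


(0,3) stack=L1,L2; from [0,0,0]:
+L1 (α=3/5) → [63/5, 246/5, 276/5]
+L2 (α=1/2) → [634/5, 961/10, 1501/10]
→ [127, 96, 150]

query (1,3) [L1,L2,L3] — begin 0,0,0
after L1 α=6/7: [108/7, 1020/7, 654/7]
after L2 α=4/7: [2228/49, 6980/49, 3110/49]
after L3 α=2/3: [8108/147, 17564/147, 7080/49]
rounded: [55, 119, 144]

at x=1,y=2 over L1,L2,L3:
after L1 α=3/4: [54, 3, 87/2]
after L2 α=2/3: [280/3, 23, 109/2]
after L3 α=1/3: [1313/9, 253/3, 337/3]
= [146, 84, 112]

query (1,0) [L1,L2,L3] — begin 0,0,0
+L1 (α=1/5) → [202/5, 22, 46/5]
+L2 (α=2/5) → [2666/25, 286/5, 1928/25]
+L3 (α=2/5) → [17148/125, 1328/25, 7434/125]
rounded: [137, 53, 59]

(0,1) stack=L1,L2; from [0,0,0]:
L1 α=1/2: [69, 85/2, 51]
L2 α=1/2: [131, 555/4, 207/2]
rounded: [131, 139, 104]

at x=0,y=0 over L1,L2,L4,L5:
+L1 (α=3/8) → [753/8, 381/4, 42]
+L2 (α=1/2) → [1705/16, 409/8, 112]
+L4 (α=4/7) → [21115/112, 349/8, 568/7]
+L5 (α=1/2) → [37243/224, 1701/16, 1247/14]
rounded: [166, 106, 89]

query (1,1) [L1,L2,L4,L5] — begin 0,0,0
L1 α=2/3: [488/3, 46, 380/3]
L2 α=1/8: [3599/24, 163/4, 3035/24]
L4 α=1/2: [9167/48, 891/8, 8075/48]
L5 α=1/3: [14159/72, 1855/12, 12707/72]
→ [197, 155, 176]

query (1,3) [L1,L2,L4,L5] — begin 0,0,0
L1 α=6/7: [108/7, 1020/7, 654/7]
L2 α=4/7: [2228/49, 6980/49, 3110/49]
L4 α=1/2: [7373/98, 7911/98, 5119/98]
L5 α=3/4: [33245/392, 41427/392, 42163/392]
→ [85, 106, 108]

(0,1) stack=L1,L2,L4,L6; from [0,0,0]:
after L1 α=1/2: [69, 85/2, 51]
after L2 α=1/2: [131, 555/4, 207/2]
after L4 α=1/3: [457/3, 637/6, 305/3]
after L6 α=7/8: [793/24, 10507/48, 1481/24]
= [33, 219, 62]


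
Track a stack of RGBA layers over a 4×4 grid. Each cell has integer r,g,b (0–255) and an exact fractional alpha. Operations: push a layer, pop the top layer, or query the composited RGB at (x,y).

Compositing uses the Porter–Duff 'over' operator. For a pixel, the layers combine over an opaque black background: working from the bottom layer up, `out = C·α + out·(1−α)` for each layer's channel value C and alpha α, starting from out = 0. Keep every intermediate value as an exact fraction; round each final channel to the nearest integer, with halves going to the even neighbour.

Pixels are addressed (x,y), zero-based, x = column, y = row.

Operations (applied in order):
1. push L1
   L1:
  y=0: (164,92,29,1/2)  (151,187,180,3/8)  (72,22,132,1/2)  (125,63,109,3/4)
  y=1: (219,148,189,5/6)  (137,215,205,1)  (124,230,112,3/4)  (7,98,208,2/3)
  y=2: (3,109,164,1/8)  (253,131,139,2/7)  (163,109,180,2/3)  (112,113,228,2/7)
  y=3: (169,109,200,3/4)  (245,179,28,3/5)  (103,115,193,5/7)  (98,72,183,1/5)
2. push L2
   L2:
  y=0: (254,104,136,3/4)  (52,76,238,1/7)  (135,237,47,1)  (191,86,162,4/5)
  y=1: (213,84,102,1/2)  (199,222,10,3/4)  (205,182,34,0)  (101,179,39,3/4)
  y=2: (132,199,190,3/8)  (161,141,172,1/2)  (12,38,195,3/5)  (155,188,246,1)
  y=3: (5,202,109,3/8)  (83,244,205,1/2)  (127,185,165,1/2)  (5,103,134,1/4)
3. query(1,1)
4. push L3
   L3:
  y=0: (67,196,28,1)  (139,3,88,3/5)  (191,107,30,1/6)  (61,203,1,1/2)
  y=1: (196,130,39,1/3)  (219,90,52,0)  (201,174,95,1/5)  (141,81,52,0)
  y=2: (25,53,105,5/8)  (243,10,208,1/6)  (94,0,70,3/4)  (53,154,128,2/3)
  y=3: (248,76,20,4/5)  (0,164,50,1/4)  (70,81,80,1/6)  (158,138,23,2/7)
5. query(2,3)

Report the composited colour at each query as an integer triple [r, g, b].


at x=1,y=1 over L1,L2:
after L1 α=1: [137, 215, 205]
after L2 α=3/4: [367/2, 881/4, 235/4]
→ [184, 220, 59]

(2,3) stack=L1,L2,L3; from [0,0,0]:
+L1 (α=5/7) → [515/7, 575/7, 965/7]
+L2 (α=1/2) → [702/7, 935/7, 1060/7]
+L3 (α=1/6) → [2000/21, 2621/21, 2930/21]
→ [95, 125, 140]


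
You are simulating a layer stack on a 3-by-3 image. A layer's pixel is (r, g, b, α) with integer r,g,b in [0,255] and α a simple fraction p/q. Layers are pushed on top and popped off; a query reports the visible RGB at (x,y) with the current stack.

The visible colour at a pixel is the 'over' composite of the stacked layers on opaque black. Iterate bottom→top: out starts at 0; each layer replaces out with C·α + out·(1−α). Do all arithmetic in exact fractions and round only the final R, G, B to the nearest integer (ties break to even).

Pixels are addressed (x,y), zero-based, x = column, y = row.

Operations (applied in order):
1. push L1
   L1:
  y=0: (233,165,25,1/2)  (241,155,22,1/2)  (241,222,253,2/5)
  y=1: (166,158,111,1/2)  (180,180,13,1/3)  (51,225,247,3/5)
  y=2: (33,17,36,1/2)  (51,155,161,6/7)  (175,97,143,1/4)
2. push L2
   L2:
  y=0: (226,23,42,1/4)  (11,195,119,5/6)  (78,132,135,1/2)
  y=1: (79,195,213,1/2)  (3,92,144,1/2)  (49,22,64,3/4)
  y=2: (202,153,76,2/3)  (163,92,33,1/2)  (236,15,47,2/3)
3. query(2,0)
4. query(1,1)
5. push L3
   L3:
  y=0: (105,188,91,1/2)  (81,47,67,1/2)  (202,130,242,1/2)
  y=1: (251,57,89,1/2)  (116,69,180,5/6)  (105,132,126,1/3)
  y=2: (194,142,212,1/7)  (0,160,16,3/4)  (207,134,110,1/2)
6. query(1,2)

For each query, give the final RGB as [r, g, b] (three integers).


at x=2,y=0 over L1,L2:
L1 α=2/5: [482/5, 444/5, 506/5]
L2 α=1/2: [436/5, 552/5, 1181/10]
rounded: [87, 110, 118]

at x=1,y=1 over L1,L2:
L1 α=1/3: [60, 60, 13/3]
L2 α=1/2: [63/2, 76, 445/6]
→ [32, 76, 74]

query (1,2) [L1,L2,L3] — begin 0,0,0
after L1 α=6/7: [306/7, 930/7, 138]
after L2 α=1/2: [1447/14, 787/7, 171/2]
after L3 α=3/4: [1447/56, 4147/28, 267/8]
→ [26, 148, 33]


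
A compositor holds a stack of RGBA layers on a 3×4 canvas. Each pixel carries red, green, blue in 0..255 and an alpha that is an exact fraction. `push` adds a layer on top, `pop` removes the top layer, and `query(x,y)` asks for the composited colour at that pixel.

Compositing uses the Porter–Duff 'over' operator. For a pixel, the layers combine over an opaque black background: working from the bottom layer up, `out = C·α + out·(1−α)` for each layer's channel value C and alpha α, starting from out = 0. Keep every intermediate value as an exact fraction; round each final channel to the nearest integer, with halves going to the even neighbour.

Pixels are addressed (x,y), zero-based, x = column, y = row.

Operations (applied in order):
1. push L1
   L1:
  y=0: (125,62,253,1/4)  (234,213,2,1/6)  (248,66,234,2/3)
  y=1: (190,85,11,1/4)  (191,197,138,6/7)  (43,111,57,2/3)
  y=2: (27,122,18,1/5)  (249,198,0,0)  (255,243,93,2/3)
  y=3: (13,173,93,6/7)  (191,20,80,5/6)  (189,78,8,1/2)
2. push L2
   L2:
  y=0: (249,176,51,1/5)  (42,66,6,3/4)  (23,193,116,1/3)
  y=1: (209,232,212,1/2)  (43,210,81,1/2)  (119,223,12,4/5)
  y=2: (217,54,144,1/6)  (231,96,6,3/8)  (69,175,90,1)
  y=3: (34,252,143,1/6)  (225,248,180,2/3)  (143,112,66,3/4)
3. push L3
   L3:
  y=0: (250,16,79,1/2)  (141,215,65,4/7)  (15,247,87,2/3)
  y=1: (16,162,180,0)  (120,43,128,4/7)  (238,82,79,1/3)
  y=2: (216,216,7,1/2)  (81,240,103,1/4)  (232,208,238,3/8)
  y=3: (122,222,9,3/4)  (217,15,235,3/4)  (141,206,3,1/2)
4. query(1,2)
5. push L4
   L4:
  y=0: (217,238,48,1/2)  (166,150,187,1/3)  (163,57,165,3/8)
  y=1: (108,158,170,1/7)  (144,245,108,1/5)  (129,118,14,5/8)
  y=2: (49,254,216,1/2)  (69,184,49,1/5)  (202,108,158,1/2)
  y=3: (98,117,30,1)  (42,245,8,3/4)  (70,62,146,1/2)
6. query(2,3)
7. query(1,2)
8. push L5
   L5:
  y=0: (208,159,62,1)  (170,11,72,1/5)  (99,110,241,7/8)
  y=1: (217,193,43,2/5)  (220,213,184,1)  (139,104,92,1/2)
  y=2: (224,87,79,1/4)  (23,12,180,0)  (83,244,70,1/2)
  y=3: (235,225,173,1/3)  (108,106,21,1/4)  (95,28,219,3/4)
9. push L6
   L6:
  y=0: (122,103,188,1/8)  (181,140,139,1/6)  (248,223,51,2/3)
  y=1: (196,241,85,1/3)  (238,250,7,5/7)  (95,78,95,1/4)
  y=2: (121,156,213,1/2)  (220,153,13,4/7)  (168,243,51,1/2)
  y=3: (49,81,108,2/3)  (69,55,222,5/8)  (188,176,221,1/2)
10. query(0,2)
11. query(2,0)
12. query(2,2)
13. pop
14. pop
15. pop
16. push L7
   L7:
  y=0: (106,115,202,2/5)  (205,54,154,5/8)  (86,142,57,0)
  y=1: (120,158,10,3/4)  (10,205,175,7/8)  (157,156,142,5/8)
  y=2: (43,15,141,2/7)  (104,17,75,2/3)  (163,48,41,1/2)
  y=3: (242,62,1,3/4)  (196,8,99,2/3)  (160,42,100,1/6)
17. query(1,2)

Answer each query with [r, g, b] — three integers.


query (1,2) [L1,L2,L3] — begin 0,0,0
L1 α=0: [0, 0, 0]
L2 α=3/8: [693/8, 36, 9/4]
L3 α=1/4: [2727/32, 87, 439/16]
→ [85, 87, 27]

(2,3) stack=L1,L2,L3,L4; from [0,0,0]:
after L1 α=1/2: [189/2, 39, 4]
after L2 α=3/4: [1047/8, 375/4, 101/2]
after L3 α=1/2: [2175/16, 1199/8, 107/4]
after L4 α=1/2: [3295/32, 1695/16, 691/8]
rounded: [103, 106, 86]

(1,2) stack=L1,L2,L3,L4; from [0,0,0]:
+L1 (α=0) → [0, 0, 0]
+L2 (α=3/8) → [693/8, 36, 9/4]
+L3 (α=1/4) → [2727/32, 87, 439/16]
+L4 (α=1/5) → [3279/40, 532/5, 127/4]
= [82, 106, 32]

query (0,2) [L1,L2,L3,L4,L5,L6] — begin 0,0,0
+L1 (α=1/5) → [27/5, 122/5, 18/5]
+L2 (α=1/6) → [122/3, 88/3, 27]
+L3 (α=1/2) → [385/3, 368/3, 17]
+L4 (α=1/2) → [266/3, 565/3, 233/2]
+L5 (α=1/4) → [245/2, 163, 857/8]
+L6 (α=1/2) → [487/4, 319/2, 2561/16]
rounded: [122, 160, 160]

query (2,0) [L1,L2,L3,L4,L5,L6] — begin 0,0,0
after L1 α=2/3: [496/3, 44, 156]
after L2 α=1/3: [1061/9, 281/3, 428/3]
after L3 α=2/3: [1331/27, 1763/9, 950/9]
after L4 α=3/8: [9929/108, 5177/36, 9205/72]
after L5 α=7/8: [84773/864, 32897/288, 130669/576]
after L6 α=2/3: [513317/2592, 161345/864, 189421/1728]
→ [198, 187, 110]

(2,2) stack=L1,L2,L3,L4,L5,L6; from [0,0,0]:
after L1 α=2/3: [170, 162, 62]
after L2 α=1: [69, 175, 90]
after L3 α=3/8: [1041/8, 1499/8, 291/2]
after L4 α=1/2: [2657/16, 2363/16, 607/4]
after L5 α=1/2: [3985/32, 6267/32, 887/8]
after L6 α=1/2: [9361/64, 14043/64, 1295/16]
rounded: [146, 219, 81]

at x=1,y=2 over L1,L2,L3,L7:
after L1 α=0: [0, 0, 0]
after L2 α=3/8: [693/8, 36, 9/4]
after L3 α=1/4: [2727/32, 87, 439/16]
after L7 α=2/3: [9383/96, 121/3, 2839/48]
= [98, 40, 59]


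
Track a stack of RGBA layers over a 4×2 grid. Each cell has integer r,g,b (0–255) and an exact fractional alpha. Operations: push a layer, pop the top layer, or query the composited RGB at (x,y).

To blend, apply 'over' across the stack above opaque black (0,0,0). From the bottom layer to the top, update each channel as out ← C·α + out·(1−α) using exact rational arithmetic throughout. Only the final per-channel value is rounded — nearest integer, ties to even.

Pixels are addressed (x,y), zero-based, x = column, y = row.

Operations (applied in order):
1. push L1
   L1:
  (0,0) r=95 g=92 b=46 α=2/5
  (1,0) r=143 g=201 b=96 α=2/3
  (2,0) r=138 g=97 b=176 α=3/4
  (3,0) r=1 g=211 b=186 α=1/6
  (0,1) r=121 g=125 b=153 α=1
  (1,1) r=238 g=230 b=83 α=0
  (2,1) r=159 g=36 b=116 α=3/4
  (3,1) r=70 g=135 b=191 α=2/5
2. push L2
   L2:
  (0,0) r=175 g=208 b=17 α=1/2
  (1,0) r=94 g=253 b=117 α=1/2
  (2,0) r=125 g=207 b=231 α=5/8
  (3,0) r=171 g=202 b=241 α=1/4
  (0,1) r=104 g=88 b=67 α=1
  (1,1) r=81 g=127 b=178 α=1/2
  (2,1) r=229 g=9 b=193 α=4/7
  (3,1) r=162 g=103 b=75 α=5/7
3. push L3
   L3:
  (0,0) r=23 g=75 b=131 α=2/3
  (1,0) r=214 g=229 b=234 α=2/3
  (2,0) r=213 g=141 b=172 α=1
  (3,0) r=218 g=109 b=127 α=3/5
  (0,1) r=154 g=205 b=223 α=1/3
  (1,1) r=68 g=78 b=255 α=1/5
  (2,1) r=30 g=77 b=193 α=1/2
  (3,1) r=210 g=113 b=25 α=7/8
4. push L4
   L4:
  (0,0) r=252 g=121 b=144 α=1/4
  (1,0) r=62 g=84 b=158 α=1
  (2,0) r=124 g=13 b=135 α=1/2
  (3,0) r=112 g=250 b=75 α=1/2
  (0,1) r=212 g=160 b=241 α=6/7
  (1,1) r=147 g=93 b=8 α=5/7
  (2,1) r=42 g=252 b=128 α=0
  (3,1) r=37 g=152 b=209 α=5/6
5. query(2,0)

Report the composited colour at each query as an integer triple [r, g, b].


query (2,0) [L1,L2,L3,L4] — begin 0,0,0
+L1 (α=3/4) → [207/2, 291/4, 132]
+L2 (α=5/8) → [1871/16, 5013/32, 1551/8]
+L3 (α=1) → [213, 141, 172]
+L4 (α=1/2) → [337/2, 77, 307/2]
rounded: [168, 77, 154]


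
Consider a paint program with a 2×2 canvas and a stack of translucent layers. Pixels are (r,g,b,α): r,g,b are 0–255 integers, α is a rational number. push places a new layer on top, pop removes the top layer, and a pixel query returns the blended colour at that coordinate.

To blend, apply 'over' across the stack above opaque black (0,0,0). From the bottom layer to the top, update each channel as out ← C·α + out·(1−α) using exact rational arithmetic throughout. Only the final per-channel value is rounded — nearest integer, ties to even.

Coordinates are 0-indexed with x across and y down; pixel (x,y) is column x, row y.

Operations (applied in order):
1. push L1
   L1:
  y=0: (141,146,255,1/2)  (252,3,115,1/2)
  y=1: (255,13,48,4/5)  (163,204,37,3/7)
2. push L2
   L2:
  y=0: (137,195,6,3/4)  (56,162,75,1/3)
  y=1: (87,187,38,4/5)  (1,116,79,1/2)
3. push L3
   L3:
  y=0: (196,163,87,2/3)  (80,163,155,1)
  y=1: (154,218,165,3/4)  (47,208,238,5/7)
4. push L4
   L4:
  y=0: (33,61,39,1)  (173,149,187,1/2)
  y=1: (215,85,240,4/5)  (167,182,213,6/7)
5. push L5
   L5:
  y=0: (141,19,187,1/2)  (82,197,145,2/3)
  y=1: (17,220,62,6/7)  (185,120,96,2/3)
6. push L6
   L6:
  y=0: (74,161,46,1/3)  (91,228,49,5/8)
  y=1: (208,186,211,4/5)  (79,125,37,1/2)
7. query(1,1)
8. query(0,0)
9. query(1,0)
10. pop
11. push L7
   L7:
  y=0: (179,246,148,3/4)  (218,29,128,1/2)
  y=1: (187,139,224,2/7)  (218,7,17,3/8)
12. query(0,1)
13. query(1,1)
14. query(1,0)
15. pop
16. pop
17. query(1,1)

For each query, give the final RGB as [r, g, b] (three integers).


at x=1,y=1 over L1,L2,L3,L4,L5,L6:
after L1 α=3/7: [489/7, 612/7, 111/7]
after L2 α=1/2: [248/7, 712/7, 332/7]
after L3 α=5/7: [2141/49, 8704/49, 8994/49]
after L4 α=6/7: [51239/343, 62212/343, 71616/343]
after L5 α=2/3: [59383/343, 144532/1029, 45824/343]
after L6 α=1/2: [43240/343, 273157/2058, 58515/686]
rounded: [126, 133, 85]

(0,0) stack=L1,L2,L3,L4,L5,L6; from [0,0,0]:
after L1 α=1/2: [141/2, 73, 255/2]
after L2 α=3/4: [963/8, 329/2, 291/8]
after L3 α=2/3: [4099/24, 327/2, 561/8]
after L4 α=1: [33, 61, 39]
after L5 α=1/2: [87, 40, 113]
after L6 α=1/3: [248/3, 241/3, 272/3]
→ [83, 80, 91]

at x=1,y=0 over L1,L2,L3,L4,L5,L6:
after L1 α=1/2: [126, 3/2, 115/2]
after L2 α=1/3: [308/3, 55, 190/3]
after L3 α=1: [80, 163, 155]
after L4 α=1/2: [253/2, 156, 171]
after L5 α=2/3: [581/6, 550/3, 461/3]
after L6 α=5/8: [1491/16, 845/4, 353/4]
= [93, 211, 88]

at x=0,y=1 over L1,L2,L3,L4,L5,L7:
+L1 (α=4/5) → [204, 52/5, 192/5]
+L2 (α=4/5) → [552/5, 3792/25, 952/25]
+L3 (α=3/4) → [1431/10, 10071/50, 13327/100]
+L4 (α=4/5) → [10031/50, 27071/250, 109327/500]
+L5 (α=6/7) → [15131/350, 357071/1750, 295327/3500]
+L7 (α=2/7) → [41311/490, 454371/2450, 608927/4900]
→ [84, 185, 124]

at x=1,y=1 over L1,L2,L3,L4,L5,L7:
+L1 (α=3/7) → [489/7, 612/7, 111/7]
+L2 (α=1/2) → [248/7, 712/7, 332/7]
+L3 (α=5/7) → [2141/49, 8704/49, 8994/49]
+L4 (α=6/7) → [51239/343, 62212/343, 71616/343]
+L5 (α=2/3) → [59383/343, 144532/1029, 45824/343]
+L7 (α=3/8) → [521237/2744, 744269/8232, 246613/2744]
rounded: [190, 90, 90]

(1,0) stack=L1,L2,L3,L4,L5,L7; from [0,0,0]:
after L1 α=1/2: [126, 3/2, 115/2]
after L2 α=1/3: [308/3, 55, 190/3]
after L3 α=1: [80, 163, 155]
after L4 α=1/2: [253/2, 156, 171]
after L5 α=2/3: [581/6, 550/3, 461/3]
after L7 α=1/2: [1889/12, 637/6, 845/6]
→ [157, 106, 141]

(1,1) stack=L1,L2,L3,L4; from [0,0,0]:
+L1 (α=3/7) → [489/7, 612/7, 111/7]
+L2 (α=1/2) → [248/7, 712/7, 332/7]
+L3 (α=5/7) → [2141/49, 8704/49, 8994/49]
+L4 (α=6/7) → [51239/343, 62212/343, 71616/343]
= [149, 181, 209]


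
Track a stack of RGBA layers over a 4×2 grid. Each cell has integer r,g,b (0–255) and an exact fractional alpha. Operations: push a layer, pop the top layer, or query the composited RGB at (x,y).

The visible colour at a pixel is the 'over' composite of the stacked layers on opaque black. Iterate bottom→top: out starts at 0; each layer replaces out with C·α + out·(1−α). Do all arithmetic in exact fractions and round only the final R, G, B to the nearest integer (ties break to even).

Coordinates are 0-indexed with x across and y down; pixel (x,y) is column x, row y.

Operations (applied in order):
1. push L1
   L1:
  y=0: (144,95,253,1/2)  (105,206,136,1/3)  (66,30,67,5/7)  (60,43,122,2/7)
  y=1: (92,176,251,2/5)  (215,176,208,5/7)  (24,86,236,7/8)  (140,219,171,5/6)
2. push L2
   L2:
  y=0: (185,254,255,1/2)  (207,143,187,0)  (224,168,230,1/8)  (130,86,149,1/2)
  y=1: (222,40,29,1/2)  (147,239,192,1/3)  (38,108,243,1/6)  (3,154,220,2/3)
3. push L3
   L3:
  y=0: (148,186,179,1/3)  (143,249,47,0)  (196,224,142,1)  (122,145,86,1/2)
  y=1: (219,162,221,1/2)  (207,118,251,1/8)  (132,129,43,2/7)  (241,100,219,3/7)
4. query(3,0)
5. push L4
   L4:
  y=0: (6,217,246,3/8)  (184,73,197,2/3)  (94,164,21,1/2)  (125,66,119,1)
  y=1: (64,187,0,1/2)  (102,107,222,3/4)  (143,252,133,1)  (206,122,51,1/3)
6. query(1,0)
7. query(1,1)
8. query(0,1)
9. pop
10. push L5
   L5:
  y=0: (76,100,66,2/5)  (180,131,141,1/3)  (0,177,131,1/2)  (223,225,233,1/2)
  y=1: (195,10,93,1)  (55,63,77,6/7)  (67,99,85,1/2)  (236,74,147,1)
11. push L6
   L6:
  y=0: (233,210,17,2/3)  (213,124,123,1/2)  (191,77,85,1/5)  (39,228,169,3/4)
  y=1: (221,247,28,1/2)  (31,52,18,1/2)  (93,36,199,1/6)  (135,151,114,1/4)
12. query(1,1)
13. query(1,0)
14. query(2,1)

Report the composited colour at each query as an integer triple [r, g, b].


at x=3,y=0 over L1,L2,L3:
after L1 α=2/7: [120/7, 86/7, 244/7]
after L2 α=1/2: [515/7, 344/7, 1287/14]
after L3 α=1/2: [1369/14, 1359/14, 2491/28]
= [98, 97, 89]

query (1,0) [L1,L2,L3,L4] — begin 0,0,0
after L1 α=1/3: [35, 206/3, 136/3]
after L2 α=0: [35, 206/3, 136/3]
after L3 α=0: [35, 206/3, 136/3]
after L4 α=2/3: [403/3, 644/9, 1318/9]
rounded: [134, 72, 146]

(1,1) stack=L1,L2,L3,L4; from [0,0,0]:
L1 α=5/7: [1075/7, 880/7, 1040/7]
L2 α=1/3: [3179/21, 3433/21, 3424/21]
L3 α=1/8: [475/3, 3787/24, 4177/24]
L4 α=3/4: [1393/12, 11491/96, 20161/96]
= [116, 120, 210]

query (0,1) [L1,L2,L3,L4] — begin 0,0,0
+L1 (α=2/5) → [184/5, 352/5, 502/5]
+L2 (α=1/2) → [647/5, 276/5, 647/10]
+L3 (α=1/2) → [871/5, 543/5, 2857/20]
+L4 (α=1/2) → [1191/10, 739/5, 2857/40]
= [119, 148, 71]

at x=1,y=1 over L1,L2,L3,L5,L6:
+L1 (α=5/7) → [1075/7, 880/7, 1040/7]
+L2 (α=1/3) → [3179/21, 3433/21, 3424/21]
+L3 (α=1/8) → [475/3, 3787/24, 4177/24]
+L5 (α=6/7) → [1465/21, 1837/24, 15265/168]
+L6 (α=1/2) → [1058/21, 3085/48, 18289/336]
→ [50, 64, 54]

(1,0) stack=L1,L2,L3,L5,L6; from [0,0,0]:
after L1 α=1/3: [35, 206/3, 136/3]
after L2 α=0: [35, 206/3, 136/3]
after L3 α=0: [35, 206/3, 136/3]
after L5 α=1/3: [250/3, 805/9, 695/9]
after L6 α=1/2: [889/6, 1921/18, 901/9]
= [148, 107, 100]

query (2,1) [L1,L2,L3,L5,L6] — begin 0,0,0
L1 α=7/8: [21, 301/4, 413/2]
L2 α=1/6: [143/6, 1937/24, 2551/12]
L3 α=2/7: [2299/42, 15877/168, 13787/84]
L5 α=1/2: [5113/84, 32509/336, 20927/168]
L6 α=1/6: [33377/504, 174641/2016, 138067/1008]
= [66, 87, 137]


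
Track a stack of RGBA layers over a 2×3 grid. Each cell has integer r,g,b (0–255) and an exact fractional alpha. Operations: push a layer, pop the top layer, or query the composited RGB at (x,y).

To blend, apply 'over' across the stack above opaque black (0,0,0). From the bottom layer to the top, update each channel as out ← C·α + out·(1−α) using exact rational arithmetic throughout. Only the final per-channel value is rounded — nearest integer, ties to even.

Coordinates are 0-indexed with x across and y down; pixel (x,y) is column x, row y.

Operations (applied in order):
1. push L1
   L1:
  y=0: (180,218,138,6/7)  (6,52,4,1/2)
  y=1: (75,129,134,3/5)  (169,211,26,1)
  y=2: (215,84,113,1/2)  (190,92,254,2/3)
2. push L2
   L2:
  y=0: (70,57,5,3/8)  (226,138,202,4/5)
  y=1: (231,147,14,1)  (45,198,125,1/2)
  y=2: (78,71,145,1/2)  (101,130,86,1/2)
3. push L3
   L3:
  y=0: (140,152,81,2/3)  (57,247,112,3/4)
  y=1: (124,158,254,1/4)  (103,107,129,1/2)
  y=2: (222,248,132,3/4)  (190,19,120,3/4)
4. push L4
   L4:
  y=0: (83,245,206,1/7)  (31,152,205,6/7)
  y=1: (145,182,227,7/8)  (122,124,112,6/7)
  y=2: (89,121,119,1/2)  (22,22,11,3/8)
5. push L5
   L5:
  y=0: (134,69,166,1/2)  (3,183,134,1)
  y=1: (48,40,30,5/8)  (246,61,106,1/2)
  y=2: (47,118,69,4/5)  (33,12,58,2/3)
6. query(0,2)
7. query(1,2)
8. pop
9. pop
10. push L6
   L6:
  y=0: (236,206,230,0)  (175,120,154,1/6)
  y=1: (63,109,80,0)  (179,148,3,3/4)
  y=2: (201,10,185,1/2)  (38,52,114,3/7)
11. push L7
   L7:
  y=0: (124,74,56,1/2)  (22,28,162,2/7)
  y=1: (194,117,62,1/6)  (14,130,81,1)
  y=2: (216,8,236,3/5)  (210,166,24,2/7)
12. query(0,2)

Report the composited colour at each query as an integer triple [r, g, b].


(0,2) stack=L1,L2,L3,L4,L5; from [0,0,0]:
L1 α=1/2: [215/2, 42, 113/2]
L2 α=1/2: [371/4, 113/2, 403/4]
L3 α=3/4: [3035/16, 1601/8, 1987/16]
L4 α=1/2: [4459/32, 2569/16, 3891/32]
L5 α=4/5: [2095/32, 10121/80, 12723/160]
rounded: [65, 127, 80]

query (1,2) [L1,L2,L3,L4,L5] — begin 0,0,0
after L1 α=2/3: [380/3, 184/3, 508/3]
after L2 α=1/2: [683/6, 287/3, 383/3]
after L3 α=3/4: [4103/24, 229/6, 1463/12]
after L4 α=3/8: [22099/192, 1541/48, 7711/96]
after L5 α=2/3: [34771/576, 2693/144, 18847/288]
→ [60, 19, 65]

(0,2) stack=L1,L2,L3,L6,L7; from [0,0,0]:
+L1 (α=1/2) → [215/2, 42, 113/2]
+L2 (α=1/2) → [371/4, 113/2, 403/4]
+L3 (α=3/4) → [3035/16, 1601/8, 1987/16]
+L6 (α=1/2) → [6251/32, 1681/16, 4947/32]
+L7 (α=3/5) → [16619/80, 1873/40, 3255/16]
→ [208, 47, 203]


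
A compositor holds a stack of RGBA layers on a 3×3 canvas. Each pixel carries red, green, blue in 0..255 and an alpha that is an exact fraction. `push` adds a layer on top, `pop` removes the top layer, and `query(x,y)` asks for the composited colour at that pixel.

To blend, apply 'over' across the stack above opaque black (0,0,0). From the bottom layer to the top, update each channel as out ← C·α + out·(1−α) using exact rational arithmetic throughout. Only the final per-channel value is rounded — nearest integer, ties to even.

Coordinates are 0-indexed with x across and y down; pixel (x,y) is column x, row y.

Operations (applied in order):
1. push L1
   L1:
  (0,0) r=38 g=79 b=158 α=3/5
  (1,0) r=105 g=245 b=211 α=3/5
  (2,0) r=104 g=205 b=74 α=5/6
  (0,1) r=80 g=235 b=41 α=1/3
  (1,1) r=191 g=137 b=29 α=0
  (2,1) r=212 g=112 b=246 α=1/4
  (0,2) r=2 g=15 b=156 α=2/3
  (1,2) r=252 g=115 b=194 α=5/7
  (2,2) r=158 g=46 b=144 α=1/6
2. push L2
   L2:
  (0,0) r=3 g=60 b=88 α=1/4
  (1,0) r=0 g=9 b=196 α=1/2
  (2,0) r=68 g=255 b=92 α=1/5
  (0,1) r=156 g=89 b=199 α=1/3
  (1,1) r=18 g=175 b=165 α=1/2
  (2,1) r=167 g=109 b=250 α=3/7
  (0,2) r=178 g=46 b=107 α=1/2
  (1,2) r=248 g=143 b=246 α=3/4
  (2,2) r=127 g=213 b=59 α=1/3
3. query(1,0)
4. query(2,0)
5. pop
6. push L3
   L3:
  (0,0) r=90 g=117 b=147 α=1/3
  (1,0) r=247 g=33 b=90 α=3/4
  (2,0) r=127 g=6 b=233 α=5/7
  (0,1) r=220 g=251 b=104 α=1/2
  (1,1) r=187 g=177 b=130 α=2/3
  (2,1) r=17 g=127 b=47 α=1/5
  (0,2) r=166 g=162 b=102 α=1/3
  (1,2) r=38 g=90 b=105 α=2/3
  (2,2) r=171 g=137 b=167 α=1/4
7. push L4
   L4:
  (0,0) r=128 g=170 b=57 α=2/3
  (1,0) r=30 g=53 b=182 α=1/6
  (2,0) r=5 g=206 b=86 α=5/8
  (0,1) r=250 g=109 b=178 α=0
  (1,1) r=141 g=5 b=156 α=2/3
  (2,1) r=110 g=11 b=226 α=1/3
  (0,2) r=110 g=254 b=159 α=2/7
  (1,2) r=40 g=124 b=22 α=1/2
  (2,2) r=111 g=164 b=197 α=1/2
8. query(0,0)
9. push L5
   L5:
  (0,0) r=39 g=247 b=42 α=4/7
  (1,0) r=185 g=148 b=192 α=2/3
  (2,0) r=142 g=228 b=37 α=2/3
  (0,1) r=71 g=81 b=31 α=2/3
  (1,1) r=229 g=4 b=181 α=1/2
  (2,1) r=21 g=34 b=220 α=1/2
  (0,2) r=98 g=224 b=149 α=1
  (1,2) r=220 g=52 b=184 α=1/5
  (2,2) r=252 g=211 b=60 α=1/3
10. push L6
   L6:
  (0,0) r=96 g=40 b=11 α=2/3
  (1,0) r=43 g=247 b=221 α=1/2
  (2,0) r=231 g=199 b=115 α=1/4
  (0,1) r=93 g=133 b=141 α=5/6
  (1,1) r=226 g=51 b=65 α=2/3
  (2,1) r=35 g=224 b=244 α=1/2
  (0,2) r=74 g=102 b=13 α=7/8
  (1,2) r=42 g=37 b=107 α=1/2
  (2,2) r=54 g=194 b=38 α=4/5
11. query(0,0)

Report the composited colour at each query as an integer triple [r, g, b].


at x=1,y=0 over L1,L2:
after L1 α=3/5: [63, 147, 633/5]
after L2 α=1/2: [63/2, 78, 1613/10]
rounded: [32, 78, 161]

query (2,0) [L1,L2] — begin 0,0,0
L1 α=5/6: [260/3, 1025/6, 185/3]
L2 α=1/5: [1244/15, 563/3, 1016/15]
→ [83, 188, 68]

at x=0,y=0 over L1,L3,L4:
L1 α=3/5: [114/5, 237/5, 474/5]
L3 α=1/3: [226/5, 353/5, 561/5]
L4 α=2/3: [502/5, 2053/15, 377/5]
rounded: [100, 137, 75]

at x=0,y=0 over L1,L3,L4,L5,L6:
+L1 (α=3/5) → [114/5, 237/5, 474/5]
+L3 (α=1/3) → [226/5, 353/5, 561/5]
+L4 (α=2/3) → [502/5, 2053/15, 377/5]
+L5 (α=4/7) → [2286/35, 999/5, 1971/35]
+L6 (α=2/3) → [3002/35, 1399/15, 2741/105]
= [86, 93, 26]


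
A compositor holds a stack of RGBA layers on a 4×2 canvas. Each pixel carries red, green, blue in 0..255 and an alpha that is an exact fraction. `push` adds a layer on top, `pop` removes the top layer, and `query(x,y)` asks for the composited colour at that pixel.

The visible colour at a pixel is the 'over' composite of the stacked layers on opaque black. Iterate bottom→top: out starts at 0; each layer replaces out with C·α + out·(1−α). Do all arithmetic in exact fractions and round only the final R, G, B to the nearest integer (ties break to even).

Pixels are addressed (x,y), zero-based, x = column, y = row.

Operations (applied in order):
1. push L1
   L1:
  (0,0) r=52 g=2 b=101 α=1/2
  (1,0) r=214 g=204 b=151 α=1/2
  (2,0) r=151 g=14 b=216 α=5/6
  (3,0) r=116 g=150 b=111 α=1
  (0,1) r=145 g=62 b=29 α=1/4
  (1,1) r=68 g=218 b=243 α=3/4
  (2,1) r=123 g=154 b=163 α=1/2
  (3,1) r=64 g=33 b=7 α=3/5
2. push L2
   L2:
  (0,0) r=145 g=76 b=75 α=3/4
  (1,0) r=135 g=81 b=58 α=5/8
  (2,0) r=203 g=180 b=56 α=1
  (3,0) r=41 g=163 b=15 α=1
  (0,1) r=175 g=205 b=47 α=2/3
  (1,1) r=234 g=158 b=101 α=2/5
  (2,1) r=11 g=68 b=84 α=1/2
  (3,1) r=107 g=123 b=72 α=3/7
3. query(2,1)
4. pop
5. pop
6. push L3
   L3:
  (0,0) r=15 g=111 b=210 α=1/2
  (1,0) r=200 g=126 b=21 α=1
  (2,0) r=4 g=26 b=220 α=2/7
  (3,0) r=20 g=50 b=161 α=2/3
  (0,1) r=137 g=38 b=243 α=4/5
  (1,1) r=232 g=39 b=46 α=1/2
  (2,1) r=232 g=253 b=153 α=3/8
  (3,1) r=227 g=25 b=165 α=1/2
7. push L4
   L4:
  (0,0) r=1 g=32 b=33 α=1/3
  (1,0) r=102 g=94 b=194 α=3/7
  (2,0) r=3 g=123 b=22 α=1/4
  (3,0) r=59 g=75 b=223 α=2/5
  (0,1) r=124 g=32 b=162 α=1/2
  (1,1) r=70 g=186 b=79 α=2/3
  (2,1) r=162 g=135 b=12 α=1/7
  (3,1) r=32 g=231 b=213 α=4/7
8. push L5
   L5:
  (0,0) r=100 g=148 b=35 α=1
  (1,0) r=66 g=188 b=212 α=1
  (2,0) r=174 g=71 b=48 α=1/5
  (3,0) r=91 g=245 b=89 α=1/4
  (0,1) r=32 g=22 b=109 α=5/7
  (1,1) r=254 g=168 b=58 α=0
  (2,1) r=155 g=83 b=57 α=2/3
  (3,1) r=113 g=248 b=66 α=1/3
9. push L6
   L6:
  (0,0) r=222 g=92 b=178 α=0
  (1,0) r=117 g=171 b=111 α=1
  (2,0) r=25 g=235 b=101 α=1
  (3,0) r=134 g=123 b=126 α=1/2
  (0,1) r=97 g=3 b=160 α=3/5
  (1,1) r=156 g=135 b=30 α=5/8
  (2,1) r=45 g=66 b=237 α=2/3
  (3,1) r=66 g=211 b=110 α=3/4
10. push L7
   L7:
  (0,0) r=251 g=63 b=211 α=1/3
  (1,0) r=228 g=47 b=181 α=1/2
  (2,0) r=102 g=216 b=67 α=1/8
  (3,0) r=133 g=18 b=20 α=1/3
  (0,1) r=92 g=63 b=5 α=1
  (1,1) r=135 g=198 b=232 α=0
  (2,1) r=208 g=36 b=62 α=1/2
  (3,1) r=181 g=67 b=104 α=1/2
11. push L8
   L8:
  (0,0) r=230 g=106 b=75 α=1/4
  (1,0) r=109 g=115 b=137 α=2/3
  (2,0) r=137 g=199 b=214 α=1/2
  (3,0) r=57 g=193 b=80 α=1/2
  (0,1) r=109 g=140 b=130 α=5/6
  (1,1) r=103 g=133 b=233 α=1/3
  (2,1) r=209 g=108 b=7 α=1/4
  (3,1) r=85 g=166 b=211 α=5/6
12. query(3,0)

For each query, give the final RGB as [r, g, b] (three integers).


query (2,1) [L1,L2] — begin 0,0,0
+L1 (α=1/2) → [123/2, 77, 163/2]
+L2 (α=1/2) → [145/4, 145/2, 331/4]
rounded: [36, 72, 83]

(3,0) stack=L3,L4,L5,L6,L7,L8; from [0,0,0]:
L3 α=2/3: [40/3, 100/3, 322/3]
L4 α=2/5: [158/5, 50, 768/5]
L5 α=1/4: [929/20, 395/4, 2749/20]
L6 α=1/2: [3609/40, 887/8, 5269/40]
L7 α=1/3: [6269/60, 959/12, 5669/60]
L8 α=1/2: [9689/120, 3275/24, 10469/120]
= [81, 136, 87]


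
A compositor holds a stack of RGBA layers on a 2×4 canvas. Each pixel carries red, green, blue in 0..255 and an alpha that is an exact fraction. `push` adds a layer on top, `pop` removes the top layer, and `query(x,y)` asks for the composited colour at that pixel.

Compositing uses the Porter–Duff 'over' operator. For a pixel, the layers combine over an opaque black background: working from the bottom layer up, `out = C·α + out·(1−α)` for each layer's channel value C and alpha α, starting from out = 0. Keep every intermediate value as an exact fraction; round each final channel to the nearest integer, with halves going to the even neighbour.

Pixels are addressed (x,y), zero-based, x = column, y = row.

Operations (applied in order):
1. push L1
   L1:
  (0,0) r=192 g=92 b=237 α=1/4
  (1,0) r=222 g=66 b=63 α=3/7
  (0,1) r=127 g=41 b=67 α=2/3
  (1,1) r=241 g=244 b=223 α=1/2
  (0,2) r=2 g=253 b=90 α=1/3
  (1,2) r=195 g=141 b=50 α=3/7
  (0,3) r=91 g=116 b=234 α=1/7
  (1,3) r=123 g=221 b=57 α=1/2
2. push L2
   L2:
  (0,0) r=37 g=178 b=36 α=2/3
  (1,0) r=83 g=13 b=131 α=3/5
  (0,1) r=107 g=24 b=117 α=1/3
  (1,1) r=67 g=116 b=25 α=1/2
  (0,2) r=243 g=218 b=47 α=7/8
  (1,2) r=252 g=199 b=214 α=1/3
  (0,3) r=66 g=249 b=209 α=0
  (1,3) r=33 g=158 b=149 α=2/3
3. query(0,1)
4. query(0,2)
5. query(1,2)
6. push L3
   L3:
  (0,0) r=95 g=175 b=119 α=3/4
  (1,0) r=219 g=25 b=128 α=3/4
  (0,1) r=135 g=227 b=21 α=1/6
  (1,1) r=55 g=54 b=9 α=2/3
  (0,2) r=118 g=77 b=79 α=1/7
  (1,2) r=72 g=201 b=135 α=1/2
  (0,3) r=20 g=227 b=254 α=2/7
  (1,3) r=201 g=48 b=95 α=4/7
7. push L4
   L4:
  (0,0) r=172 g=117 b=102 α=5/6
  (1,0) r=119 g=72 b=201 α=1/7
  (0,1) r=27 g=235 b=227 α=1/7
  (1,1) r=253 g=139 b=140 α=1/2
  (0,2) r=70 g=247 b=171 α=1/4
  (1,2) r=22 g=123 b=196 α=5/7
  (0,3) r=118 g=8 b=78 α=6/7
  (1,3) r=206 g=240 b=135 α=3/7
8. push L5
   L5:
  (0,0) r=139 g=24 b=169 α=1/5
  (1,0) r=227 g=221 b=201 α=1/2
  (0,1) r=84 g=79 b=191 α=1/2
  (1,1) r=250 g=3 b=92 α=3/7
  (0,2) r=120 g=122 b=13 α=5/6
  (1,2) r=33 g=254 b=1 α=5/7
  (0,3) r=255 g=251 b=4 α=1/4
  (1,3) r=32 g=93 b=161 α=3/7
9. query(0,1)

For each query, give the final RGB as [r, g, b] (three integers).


(0,1) stack=L1,L2; from [0,0,0]:
after L1 α=2/3: [254/3, 82/3, 134/3]
after L2 α=1/3: [829/9, 236/9, 619/9]
rounded: [92, 26, 69]

query (0,2) [L1,L2] — begin 0,0,0
after L1 α=1/3: [2/3, 253/3, 30]
after L2 α=7/8: [5105/24, 4831/24, 359/8]
rounded: [213, 201, 45]

at x=1,y=2 over L1,L2:
+L1 (α=3/7) → [585/7, 423/7, 150/7]
+L2 (α=1/3) → [978/7, 2239/21, 1798/21]
rounded: [140, 107, 86]

(0,1) stack=L1,L2,L3,L4,L5; from [0,0,0]:
L1 α=2/3: [254/3, 82/3, 134/3]
L2 α=1/3: [829/9, 236/9, 619/9]
L3 α=1/6: [2680/27, 3223/54, 1642/27]
L4 α=1/7: [5603/63, 5338/63, 761/9]
L5 α=1/2: [10895/126, 10315/126, 1240/9]
rounded: [86, 82, 138]


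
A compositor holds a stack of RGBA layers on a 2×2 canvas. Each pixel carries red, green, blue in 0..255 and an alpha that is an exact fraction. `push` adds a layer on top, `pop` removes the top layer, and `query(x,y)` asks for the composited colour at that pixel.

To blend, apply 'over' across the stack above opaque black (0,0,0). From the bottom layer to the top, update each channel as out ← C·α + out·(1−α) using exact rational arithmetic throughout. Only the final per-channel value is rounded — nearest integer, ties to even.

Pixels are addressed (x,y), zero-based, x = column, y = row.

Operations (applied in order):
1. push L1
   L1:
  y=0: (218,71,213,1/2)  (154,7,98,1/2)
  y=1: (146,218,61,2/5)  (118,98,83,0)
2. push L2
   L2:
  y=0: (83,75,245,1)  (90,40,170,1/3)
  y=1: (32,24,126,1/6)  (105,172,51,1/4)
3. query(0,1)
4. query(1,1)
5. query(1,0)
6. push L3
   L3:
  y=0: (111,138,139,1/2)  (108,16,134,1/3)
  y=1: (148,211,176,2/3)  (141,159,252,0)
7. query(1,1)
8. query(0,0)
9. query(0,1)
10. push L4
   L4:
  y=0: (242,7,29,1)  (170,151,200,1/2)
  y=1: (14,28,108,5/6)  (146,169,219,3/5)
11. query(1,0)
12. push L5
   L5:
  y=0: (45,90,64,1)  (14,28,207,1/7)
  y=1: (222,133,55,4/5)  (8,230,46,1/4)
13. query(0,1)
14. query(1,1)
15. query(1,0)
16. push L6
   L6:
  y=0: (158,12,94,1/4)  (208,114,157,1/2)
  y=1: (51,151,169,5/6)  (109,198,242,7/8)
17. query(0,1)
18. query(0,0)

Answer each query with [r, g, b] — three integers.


at x=0,y=1 over L1,L2:
after L1 α=2/5: [292/5, 436/5, 122/5]
after L2 α=1/6: [54, 230/3, 124/3]
= [54, 77, 41]

(1,1) stack=L1,L2; from [0,0,0]:
+L1 (α=0) → [0, 0, 0]
+L2 (α=1/4) → [105/4, 43, 51/4]
rounded: [26, 43, 13]

query (1,0) [L1,L2] — begin 0,0,0
+L1 (α=1/2) → [77, 7/2, 49]
+L2 (α=1/3) → [244/3, 47/3, 268/3]
rounded: [81, 16, 89]

(1,1) stack=L1,L2,L3; from [0,0,0]:
after L1 α=0: [0, 0, 0]
after L2 α=1/4: [105/4, 43, 51/4]
after L3 α=0: [105/4, 43, 51/4]
rounded: [26, 43, 13]

at x=0,y=0 over L1,L2,L3:
L1 α=1/2: [109, 71/2, 213/2]
L2 α=1: [83, 75, 245]
L3 α=1/2: [97, 213/2, 192]
= [97, 106, 192]

at x=0,y=1 over L1,L2,L3:
after L1 α=2/5: [292/5, 436/5, 122/5]
after L2 α=1/6: [54, 230/3, 124/3]
after L3 α=2/3: [350/3, 1496/9, 1180/9]
rounded: [117, 166, 131]

at x=1,y=0 over L1,L2,L3,L4:
L1 α=1/2: [77, 7/2, 49]
L2 α=1/3: [244/3, 47/3, 268/3]
L3 α=1/3: [812/9, 142/9, 938/9]
L4 α=1/2: [1171/9, 1501/18, 1369/9]
= [130, 83, 152]

(0,1) stack=L1,L2,L3,L4,L5; from [0,0,0]:
+L1 (α=2/5) → [292/5, 436/5, 122/5]
+L2 (α=1/6) → [54, 230/3, 124/3]
+L3 (α=2/3) → [350/3, 1496/9, 1180/9]
+L4 (α=5/6) → [280/9, 1378/27, 3020/27]
+L5 (α=4/5) → [8272/45, 15742/135, 1792/27]
→ [184, 117, 66]

query (1,1) [L1,L2,L3,L4,L5] — begin 0,0,0
+L1 (α=0) → [0, 0, 0]
+L2 (α=1/4) → [105/4, 43, 51/4]
+L3 (α=0) → [105/4, 43, 51/4]
+L4 (α=3/5) → [981/10, 593/5, 273/2]
+L5 (α=1/4) → [3023/40, 2929/20, 911/8]
= [76, 146, 114]

query (1,0) [L1,L2,L3,L4,L5] — begin 0,0,0
after L1 α=1/2: [77, 7/2, 49]
after L2 α=1/3: [244/3, 47/3, 268/3]
after L3 α=1/3: [812/9, 142/9, 938/9]
after L4 α=1/2: [1171/9, 1501/18, 1369/9]
after L5 α=1/7: [2384/21, 1585/21, 3359/21]
rounded: [114, 75, 160]

(0,1) stack=L1,L2,L3,L4,L5,L6; from [0,0,0]:
L1 α=2/5: [292/5, 436/5, 122/5]
L2 α=1/6: [54, 230/3, 124/3]
L3 α=2/3: [350/3, 1496/9, 1180/9]
L4 α=5/6: [280/9, 1378/27, 3020/27]
L5 α=4/5: [8272/45, 15742/135, 1792/27]
L6 α=5/6: [19747/270, 117667/810, 24607/162]
rounded: [73, 145, 152]

at x=0,y=0 over L1,L2,L3,L4,L5,L6:
after L1 α=1/2: [109, 71/2, 213/2]
after L2 α=1: [83, 75, 245]
after L3 α=1/2: [97, 213/2, 192]
after L4 α=1: [242, 7, 29]
after L5 α=1: [45, 90, 64]
after L6 α=1/4: [293/4, 141/2, 143/2]
rounded: [73, 70, 72]
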